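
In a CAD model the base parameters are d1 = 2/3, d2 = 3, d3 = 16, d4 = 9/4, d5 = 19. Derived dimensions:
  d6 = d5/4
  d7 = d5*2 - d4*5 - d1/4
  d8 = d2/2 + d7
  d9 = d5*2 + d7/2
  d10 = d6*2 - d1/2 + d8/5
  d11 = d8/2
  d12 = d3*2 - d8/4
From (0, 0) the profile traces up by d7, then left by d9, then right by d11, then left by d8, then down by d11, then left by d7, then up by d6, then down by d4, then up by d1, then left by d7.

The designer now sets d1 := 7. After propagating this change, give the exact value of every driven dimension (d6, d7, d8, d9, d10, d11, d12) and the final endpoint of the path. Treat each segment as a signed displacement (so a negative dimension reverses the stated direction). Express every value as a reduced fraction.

d6 = 19/4
d7 = 25
d8 = 53/2
d9 = 101/2
d10 = 113/10
d11 = 53/4
d12 = 203/8
endpoint = (-455/4, 85/4)

Apply edit: d1 := 7
  d6 = d5/4 = 19/4
  d7 = d5*2 - d4*5 - d1/4 = 25
  d8 = d2/2 + d7 = 53/2
  d9 = d5*2 + d7/2 = 101/2
  d10 = d6*2 - d1/2 + d8/5 = 113/10
  d11 = d8/2 = 53/4
  d12 = d3*2 - d8/4 = 203/8
Walk from origin (0, 0):
  seg 1: up by d7 = 25 → (0, 25)
  seg 2: left by d9 = 101/2 → (-101/2, 25)
  seg 3: right by d11 = 53/4 → (-149/4, 25)
  seg 4: left by d8 = 53/2 → (-255/4, 25)
  seg 5: down by d11 = 53/4 → (-255/4, 47/4)
  seg 6: left by d7 = 25 → (-355/4, 47/4)
  seg 7: up by d6 = 19/4 → (-355/4, 33/2)
  seg 8: down by d4 = 9/4 → (-355/4, 57/4)
  seg 9: up by d1 = 7 → (-355/4, 85/4)
  seg 10: left by d7 = 25 → (-455/4, 85/4)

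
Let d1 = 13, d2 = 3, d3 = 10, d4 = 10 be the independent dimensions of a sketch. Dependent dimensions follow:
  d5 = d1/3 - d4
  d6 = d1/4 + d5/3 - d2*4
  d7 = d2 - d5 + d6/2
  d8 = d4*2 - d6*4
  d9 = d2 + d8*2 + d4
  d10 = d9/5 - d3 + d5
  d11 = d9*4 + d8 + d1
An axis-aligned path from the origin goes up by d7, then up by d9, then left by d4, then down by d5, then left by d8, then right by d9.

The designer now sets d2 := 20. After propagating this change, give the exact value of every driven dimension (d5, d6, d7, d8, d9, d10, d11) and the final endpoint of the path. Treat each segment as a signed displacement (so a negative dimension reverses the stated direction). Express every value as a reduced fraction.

d5 = -17/3
d6 = -2831/36
d7 = -983/72
d8 = 3011/9
d9 = 6292/9
d10 = 5587/45
d11 = 3144
endpoint = (3191/9, 5529/8)

Apply edit: d2 := 20
  d5 = d1/3 - d4 = -17/3
  d6 = d1/4 + d5/3 - d2*4 = -2831/36
  d7 = d2 - d5 + d6/2 = -983/72
  d8 = d4*2 - d6*4 = 3011/9
  d9 = d2 + d8*2 + d4 = 6292/9
  d10 = d9/5 - d3 + d5 = 5587/45
  d11 = d9*4 + d8 + d1 = 3144
Walk from origin (0, 0):
  seg 1: up by d7 = -983/72 → (0, -983/72)
  seg 2: up by d9 = 6292/9 → (0, 16451/24)
  seg 3: left by d4 = 10 → (-10, 16451/24)
  seg 4: down by d5 = -17/3 → (-10, 5529/8)
  seg 5: left by d8 = 3011/9 → (-3101/9, 5529/8)
  seg 6: right by d9 = 6292/9 → (3191/9, 5529/8)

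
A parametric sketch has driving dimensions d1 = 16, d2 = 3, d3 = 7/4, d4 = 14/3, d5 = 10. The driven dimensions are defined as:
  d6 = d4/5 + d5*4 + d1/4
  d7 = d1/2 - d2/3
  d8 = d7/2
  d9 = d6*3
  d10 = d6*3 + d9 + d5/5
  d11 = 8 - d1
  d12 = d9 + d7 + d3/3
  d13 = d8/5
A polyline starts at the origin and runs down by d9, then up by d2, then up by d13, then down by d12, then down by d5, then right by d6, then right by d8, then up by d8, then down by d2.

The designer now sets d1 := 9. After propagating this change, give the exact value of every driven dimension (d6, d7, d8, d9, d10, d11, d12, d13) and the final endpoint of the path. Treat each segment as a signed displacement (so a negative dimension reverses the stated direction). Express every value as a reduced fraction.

Apply edit: d1 := 9
  d6 = d4/5 + d5*4 + d1/4 = 2591/60
  d7 = d1/2 - d2/3 = 7/2
  d8 = d7/2 = 7/4
  d9 = d6*3 = 2591/20
  d10 = d6*3 + d9 + d5/5 = 2611/10
  d11 = 8 - d1 = -1
  d12 = d9 + d7 + d3/3 = 4009/30
  d13 = d8/5 = 7/20
Walk from origin (0, 0):
  seg 1: down by d9 = 2591/20 → (0, -2591/20)
  seg 2: up by d2 = 3 → (0, -2531/20)
  seg 3: up by d13 = 7/20 → (0, -631/5)
  seg 4: down by d12 = 4009/30 → (0, -1559/6)
  seg 5: down by d5 = 10 → (0, -1619/6)
  seg 6: right by d6 = 2591/60 → (2591/60, -1619/6)
  seg 7: right by d8 = 7/4 → (674/15, -1619/6)
  seg 8: up by d8 = 7/4 → (674/15, -3217/12)
  seg 9: down by d2 = 3 → (674/15, -3253/12)

d6 = 2591/60
d7 = 7/2
d8 = 7/4
d9 = 2591/20
d10 = 2611/10
d11 = -1
d12 = 4009/30
d13 = 7/20
endpoint = (674/15, -3253/12)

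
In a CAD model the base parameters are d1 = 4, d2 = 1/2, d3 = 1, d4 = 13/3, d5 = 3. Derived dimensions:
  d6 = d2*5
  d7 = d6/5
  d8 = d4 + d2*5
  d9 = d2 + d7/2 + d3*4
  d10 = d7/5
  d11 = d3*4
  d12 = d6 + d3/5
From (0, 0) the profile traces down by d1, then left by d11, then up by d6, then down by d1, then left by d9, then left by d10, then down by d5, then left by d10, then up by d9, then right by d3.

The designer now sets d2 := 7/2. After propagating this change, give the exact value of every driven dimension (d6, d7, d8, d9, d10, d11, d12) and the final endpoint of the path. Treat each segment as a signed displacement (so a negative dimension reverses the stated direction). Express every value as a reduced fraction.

d6 = 35/2
d7 = 7/2
d8 = 131/6
d9 = 37/4
d10 = 7/10
d11 = 4
d12 = 177/10
endpoint = (-273/20, 63/4)

Apply edit: d2 := 7/2
  d6 = d2*5 = 35/2
  d7 = d6/5 = 7/2
  d8 = d4 + d2*5 = 131/6
  d9 = d2 + d7/2 + d3*4 = 37/4
  d10 = d7/5 = 7/10
  d11 = d3*4 = 4
  d12 = d6 + d3/5 = 177/10
Walk from origin (0, 0):
  seg 1: down by d1 = 4 → (0, -4)
  seg 2: left by d11 = 4 → (-4, -4)
  seg 3: up by d6 = 35/2 → (-4, 27/2)
  seg 4: down by d1 = 4 → (-4, 19/2)
  seg 5: left by d9 = 37/4 → (-53/4, 19/2)
  seg 6: left by d10 = 7/10 → (-279/20, 19/2)
  seg 7: down by d5 = 3 → (-279/20, 13/2)
  seg 8: left by d10 = 7/10 → (-293/20, 13/2)
  seg 9: up by d9 = 37/4 → (-293/20, 63/4)
  seg 10: right by d3 = 1 → (-273/20, 63/4)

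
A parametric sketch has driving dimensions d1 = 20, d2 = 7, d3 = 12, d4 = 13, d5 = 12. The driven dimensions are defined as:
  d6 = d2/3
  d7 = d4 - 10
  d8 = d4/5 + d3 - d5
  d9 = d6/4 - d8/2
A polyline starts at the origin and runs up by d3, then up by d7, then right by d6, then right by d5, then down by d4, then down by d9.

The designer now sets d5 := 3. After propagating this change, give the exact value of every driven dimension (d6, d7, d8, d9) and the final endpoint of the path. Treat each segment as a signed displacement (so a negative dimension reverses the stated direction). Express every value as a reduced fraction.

d6 = 7/3
d7 = 3
d8 = 58/5
d9 = -313/60
endpoint = (16/3, 433/60)

Apply edit: d5 := 3
  d6 = d2/3 = 7/3
  d7 = d4 - 10 = 3
  d8 = d4/5 + d3 - d5 = 58/5
  d9 = d6/4 - d8/2 = -313/60
Walk from origin (0, 0):
  seg 1: up by d3 = 12 → (0, 12)
  seg 2: up by d7 = 3 → (0, 15)
  seg 3: right by d6 = 7/3 → (7/3, 15)
  seg 4: right by d5 = 3 → (16/3, 15)
  seg 5: down by d4 = 13 → (16/3, 2)
  seg 6: down by d9 = -313/60 → (16/3, 433/60)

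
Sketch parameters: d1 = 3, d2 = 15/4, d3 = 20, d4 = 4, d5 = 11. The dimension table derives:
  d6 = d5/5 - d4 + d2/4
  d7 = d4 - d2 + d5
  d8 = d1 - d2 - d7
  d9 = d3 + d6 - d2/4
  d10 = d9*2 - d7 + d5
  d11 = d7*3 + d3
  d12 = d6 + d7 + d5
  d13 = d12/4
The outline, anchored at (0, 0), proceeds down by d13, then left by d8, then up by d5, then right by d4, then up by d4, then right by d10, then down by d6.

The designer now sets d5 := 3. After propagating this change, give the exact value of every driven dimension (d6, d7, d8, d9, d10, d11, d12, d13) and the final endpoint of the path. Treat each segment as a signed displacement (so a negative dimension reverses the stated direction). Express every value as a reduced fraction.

d6 = -197/80
d7 = 13/4
d8 = -4
d9 = 83/5
d10 = 659/20
d11 = 119/4
d12 = 303/80
d13 = 303/320
endpoint = (819/20, 545/64)

Apply edit: d5 := 3
  d6 = d5/5 - d4 + d2/4 = -197/80
  d7 = d4 - d2 + d5 = 13/4
  d8 = d1 - d2 - d7 = -4
  d9 = d3 + d6 - d2/4 = 83/5
  d10 = d9*2 - d7 + d5 = 659/20
  d11 = d7*3 + d3 = 119/4
  d12 = d6 + d7 + d5 = 303/80
  d13 = d12/4 = 303/320
Walk from origin (0, 0):
  seg 1: down by d13 = 303/320 → (0, -303/320)
  seg 2: left by d8 = -4 → (4, -303/320)
  seg 3: up by d5 = 3 → (4, 657/320)
  seg 4: right by d4 = 4 → (8, 657/320)
  seg 5: up by d4 = 4 → (8, 1937/320)
  seg 6: right by d10 = 659/20 → (819/20, 1937/320)
  seg 7: down by d6 = -197/80 → (819/20, 545/64)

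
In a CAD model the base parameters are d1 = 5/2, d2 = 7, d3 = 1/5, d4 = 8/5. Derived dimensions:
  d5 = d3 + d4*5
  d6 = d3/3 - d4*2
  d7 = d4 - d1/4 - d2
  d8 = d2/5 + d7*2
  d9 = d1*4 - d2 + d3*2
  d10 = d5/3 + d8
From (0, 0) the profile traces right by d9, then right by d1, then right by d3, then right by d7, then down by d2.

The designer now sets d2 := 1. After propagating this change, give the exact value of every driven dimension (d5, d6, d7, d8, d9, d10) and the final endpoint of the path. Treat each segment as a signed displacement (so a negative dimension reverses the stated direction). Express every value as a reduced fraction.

d5 = 41/5
d6 = -47/15
d7 = -1/40
d8 = 3/20
d9 = 47/5
d10 = 173/60
endpoint = (483/40, -1)

Apply edit: d2 := 1
  d5 = d3 + d4*5 = 41/5
  d6 = d3/3 - d4*2 = -47/15
  d7 = d4 - d1/4 - d2 = -1/40
  d8 = d2/5 + d7*2 = 3/20
  d9 = d1*4 - d2 + d3*2 = 47/5
  d10 = d5/3 + d8 = 173/60
Walk from origin (0, 0):
  seg 1: right by d9 = 47/5 → (47/5, 0)
  seg 2: right by d1 = 5/2 → (119/10, 0)
  seg 3: right by d3 = 1/5 → (121/10, 0)
  seg 4: right by d7 = -1/40 → (483/40, 0)
  seg 5: down by d2 = 1 → (483/40, -1)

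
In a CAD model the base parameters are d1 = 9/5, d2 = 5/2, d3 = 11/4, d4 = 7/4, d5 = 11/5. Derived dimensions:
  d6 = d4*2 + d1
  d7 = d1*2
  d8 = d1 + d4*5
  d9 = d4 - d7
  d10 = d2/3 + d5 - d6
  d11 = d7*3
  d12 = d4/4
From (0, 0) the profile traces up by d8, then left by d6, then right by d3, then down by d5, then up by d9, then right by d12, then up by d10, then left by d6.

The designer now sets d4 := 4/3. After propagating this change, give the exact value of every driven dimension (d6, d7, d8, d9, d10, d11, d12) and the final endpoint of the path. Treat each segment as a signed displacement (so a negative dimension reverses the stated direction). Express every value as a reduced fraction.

Apply edit: d4 := 4/3
  d6 = d4*2 + d1 = 67/15
  d7 = d1*2 = 18/5
  d8 = d1 + d4*5 = 127/15
  d9 = d4 - d7 = -34/15
  d10 = d2/3 + d5 - d6 = -43/30
  d11 = d7*3 = 54/5
  d12 = d4/4 = 1/3
Walk from origin (0, 0):
  seg 1: up by d8 = 127/15 → (0, 127/15)
  seg 2: left by d6 = 67/15 → (-67/15, 127/15)
  seg 3: right by d3 = 11/4 → (-103/60, 127/15)
  seg 4: down by d5 = 11/5 → (-103/60, 94/15)
  seg 5: up by d9 = -34/15 → (-103/60, 4)
  seg 6: right by d12 = 1/3 → (-83/60, 4)
  seg 7: up by d10 = -43/30 → (-83/60, 77/30)
  seg 8: left by d6 = 67/15 → (-117/20, 77/30)

d6 = 67/15
d7 = 18/5
d8 = 127/15
d9 = -34/15
d10 = -43/30
d11 = 54/5
d12 = 1/3
endpoint = (-117/20, 77/30)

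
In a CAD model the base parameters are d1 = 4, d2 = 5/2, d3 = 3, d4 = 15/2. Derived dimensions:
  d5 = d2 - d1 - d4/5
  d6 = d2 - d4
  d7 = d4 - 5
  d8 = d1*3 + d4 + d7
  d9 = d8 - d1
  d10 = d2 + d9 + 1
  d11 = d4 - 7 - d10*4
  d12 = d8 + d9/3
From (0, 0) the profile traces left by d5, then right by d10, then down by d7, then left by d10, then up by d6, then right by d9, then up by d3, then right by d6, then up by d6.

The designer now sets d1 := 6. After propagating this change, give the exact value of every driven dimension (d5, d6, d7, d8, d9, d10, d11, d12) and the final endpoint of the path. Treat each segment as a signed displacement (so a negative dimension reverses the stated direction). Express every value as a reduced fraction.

Apply edit: d1 := 6
  d5 = d2 - d1 - d4/5 = -5
  d6 = d2 - d4 = -5
  d7 = d4 - 5 = 5/2
  d8 = d1*3 + d4 + d7 = 28
  d9 = d8 - d1 = 22
  d10 = d2 + d9 + 1 = 51/2
  d11 = d4 - 7 - d10*4 = -203/2
  d12 = d8 + d9/3 = 106/3
Walk from origin (0, 0):
  seg 1: left by d5 = -5 → (5, 0)
  seg 2: right by d10 = 51/2 → (61/2, 0)
  seg 3: down by d7 = 5/2 → (61/2, -5/2)
  seg 4: left by d10 = 51/2 → (5, -5/2)
  seg 5: up by d6 = -5 → (5, -15/2)
  seg 6: right by d9 = 22 → (27, -15/2)
  seg 7: up by d3 = 3 → (27, -9/2)
  seg 8: right by d6 = -5 → (22, -9/2)
  seg 9: up by d6 = -5 → (22, -19/2)

d5 = -5
d6 = -5
d7 = 5/2
d8 = 28
d9 = 22
d10 = 51/2
d11 = -203/2
d12 = 106/3
endpoint = (22, -19/2)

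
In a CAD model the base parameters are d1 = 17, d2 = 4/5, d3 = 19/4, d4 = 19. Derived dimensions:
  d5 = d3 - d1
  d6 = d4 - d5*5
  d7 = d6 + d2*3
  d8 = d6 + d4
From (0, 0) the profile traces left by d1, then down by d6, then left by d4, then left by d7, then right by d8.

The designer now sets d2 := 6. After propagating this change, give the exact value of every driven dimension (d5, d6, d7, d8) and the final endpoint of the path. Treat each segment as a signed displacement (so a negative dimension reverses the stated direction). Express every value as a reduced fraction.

d5 = -49/4
d6 = 321/4
d7 = 393/4
d8 = 397/4
endpoint = (-35, -321/4)

Apply edit: d2 := 6
  d5 = d3 - d1 = -49/4
  d6 = d4 - d5*5 = 321/4
  d7 = d6 + d2*3 = 393/4
  d8 = d6 + d4 = 397/4
Walk from origin (0, 0):
  seg 1: left by d1 = 17 → (-17, 0)
  seg 2: down by d6 = 321/4 → (-17, -321/4)
  seg 3: left by d4 = 19 → (-36, -321/4)
  seg 4: left by d7 = 393/4 → (-537/4, -321/4)
  seg 5: right by d8 = 397/4 → (-35, -321/4)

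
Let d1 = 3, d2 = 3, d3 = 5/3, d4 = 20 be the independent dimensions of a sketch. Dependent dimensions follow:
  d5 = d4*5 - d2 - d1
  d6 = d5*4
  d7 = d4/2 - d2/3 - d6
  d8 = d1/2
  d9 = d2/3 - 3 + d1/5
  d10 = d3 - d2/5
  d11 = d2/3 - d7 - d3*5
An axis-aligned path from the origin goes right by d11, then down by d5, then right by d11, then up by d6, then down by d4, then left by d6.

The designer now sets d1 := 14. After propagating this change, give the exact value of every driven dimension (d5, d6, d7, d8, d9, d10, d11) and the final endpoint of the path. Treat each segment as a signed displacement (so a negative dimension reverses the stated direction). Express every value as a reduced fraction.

Apply edit: d1 := 14
  d5 = d4*5 - d2 - d1 = 83
  d6 = d5*4 = 332
  d7 = d4/2 - d2/3 - d6 = -323
  d8 = d1/2 = 7
  d9 = d2/3 - 3 + d1/5 = 4/5
  d10 = d3 - d2/5 = 16/15
  d11 = d2/3 - d7 - d3*5 = 947/3
Walk from origin (0, 0):
  seg 1: right by d11 = 947/3 → (947/3, 0)
  seg 2: down by d5 = 83 → (947/3, -83)
  seg 3: right by d11 = 947/3 → (1894/3, -83)
  seg 4: up by d6 = 332 → (1894/3, 249)
  seg 5: down by d4 = 20 → (1894/3, 229)
  seg 6: left by d6 = 332 → (898/3, 229)

d5 = 83
d6 = 332
d7 = -323
d8 = 7
d9 = 4/5
d10 = 16/15
d11 = 947/3
endpoint = (898/3, 229)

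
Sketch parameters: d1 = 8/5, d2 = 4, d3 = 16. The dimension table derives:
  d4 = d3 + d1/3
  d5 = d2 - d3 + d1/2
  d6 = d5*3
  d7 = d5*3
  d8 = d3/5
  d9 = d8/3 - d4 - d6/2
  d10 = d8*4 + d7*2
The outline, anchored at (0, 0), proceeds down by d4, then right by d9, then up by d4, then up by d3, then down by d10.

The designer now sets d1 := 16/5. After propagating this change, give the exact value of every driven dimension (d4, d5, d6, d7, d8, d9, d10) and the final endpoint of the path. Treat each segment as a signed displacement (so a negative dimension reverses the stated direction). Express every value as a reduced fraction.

d4 = 256/15
d5 = -52/5
d6 = -156/5
d7 = -156/5
d8 = 16/5
d9 = -2/5
d10 = -248/5
endpoint = (-2/5, 328/5)

Apply edit: d1 := 16/5
  d4 = d3 + d1/3 = 256/15
  d5 = d2 - d3 + d1/2 = -52/5
  d6 = d5*3 = -156/5
  d7 = d5*3 = -156/5
  d8 = d3/5 = 16/5
  d9 = d8/3 - d4 - d6/2 = -2/5
  d10 = d8*4 + d7*2 = -248/5
Walk from origin (0, 0):
  seg 1: down by d4 = 256/15 → (0, -256/15)
  seg 2: right by d9 = -2/5 → (-2/5, -256/15)
  seg 3: up by d4 = 256/15 → (-2/5, 0)
  seg 4: up by d3 = 16 → (-2/5, 16)
  seg 5: down by d10 = -248/5 → (-2/5, 328/5)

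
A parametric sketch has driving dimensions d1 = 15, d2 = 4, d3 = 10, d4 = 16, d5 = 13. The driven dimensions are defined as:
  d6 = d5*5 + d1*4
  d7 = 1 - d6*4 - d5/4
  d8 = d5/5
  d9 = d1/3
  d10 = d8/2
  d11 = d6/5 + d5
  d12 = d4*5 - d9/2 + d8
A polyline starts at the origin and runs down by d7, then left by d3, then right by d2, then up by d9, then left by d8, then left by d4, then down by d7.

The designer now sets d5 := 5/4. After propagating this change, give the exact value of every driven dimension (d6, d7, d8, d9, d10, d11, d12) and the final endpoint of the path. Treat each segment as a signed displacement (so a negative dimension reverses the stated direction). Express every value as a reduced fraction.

Apply edit: d5 := 5/4
  d6 = d5*5 + d1*4 = 265/4
  d7 = 1 - d6*4 - d5/4 = -4229/16
  d8 = d5/5 = 1/4
  d9 = d1/3 = 5
  d10 = d8/2 = 1/8
  d11 = d6/5 + d5 = 29/2
  d12 = d4*5 - d9/2 + d8 = 311/4
Walk from origin (0, 0):
  seg 1: down by d7 = -4229/16 → (0, 4229/16)
  seg 2: left by d3 = 10 → (-10, 4229/16)
  seg 3: right by d2 = 4 → (-6, 4229/16)
  seg 4: up by d9 = 5 → (-6, 4309/16)
  seg 5: left by d8 = 1/4 → (-25/4, 4309/16)
  seg 6: left by d4 = 16 → (-89/4, 4309/16)
  seg 7: down by d7 = -4229/16 → (-89/4, 4269/8)

d6 = 265/4
d7 = -4229/16
d8 = 1/4
d9 = 5
d10 = 1/8
d11 = 29/2
d12 = 311/4
endpoint = (-89/4, 4269/8)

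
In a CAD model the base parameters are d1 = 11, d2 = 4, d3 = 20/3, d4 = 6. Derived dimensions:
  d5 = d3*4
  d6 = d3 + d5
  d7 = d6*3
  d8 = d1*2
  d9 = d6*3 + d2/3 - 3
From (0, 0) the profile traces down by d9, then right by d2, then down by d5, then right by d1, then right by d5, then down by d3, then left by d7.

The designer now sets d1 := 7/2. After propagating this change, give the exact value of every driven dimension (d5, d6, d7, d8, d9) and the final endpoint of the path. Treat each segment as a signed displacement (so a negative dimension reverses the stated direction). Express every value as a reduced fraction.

Apply edit: d1 := 7/2
  d5 = d3*4 = 80/3
  d6 = d3 + d5 = 100/3
  d7 = d6*3 = 100
  d8 = d1*2 = 7
  d9 = d6*3 + d2/3 - 3 = 295/3
Walk from origin (0, 0):
  seg 1: down by d9 = 295/3 → (0, -295/3)
  seg 2: right by d2 = 4 → (4, -295/3)
  seg 3: down by d5 = 80/3 → (4, -125)
  seg 4: right by d1 = 7/2 → (15/2, -125)
  seg 5: right by d5 = 80/3 → (205/6, -125)
  seg 6: down by d3 = 20/3 → (205/6, -395/3)
  seg 7: left by d7 = 100 → (-395/6, -395/3)

d5 = 80/3
d6 = 100/3
d7 = 100
d8 = 7
d9 = 295/3
endpoint = (-395/6, -395/3)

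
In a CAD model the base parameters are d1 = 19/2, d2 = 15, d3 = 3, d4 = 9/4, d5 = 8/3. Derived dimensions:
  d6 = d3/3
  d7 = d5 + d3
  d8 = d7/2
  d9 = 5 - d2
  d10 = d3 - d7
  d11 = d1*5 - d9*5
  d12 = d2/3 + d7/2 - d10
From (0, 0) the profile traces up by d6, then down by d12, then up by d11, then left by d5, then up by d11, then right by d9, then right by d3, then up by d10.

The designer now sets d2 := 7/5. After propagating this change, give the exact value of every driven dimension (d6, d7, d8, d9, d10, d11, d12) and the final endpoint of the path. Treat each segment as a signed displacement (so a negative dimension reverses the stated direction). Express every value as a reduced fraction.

Apply edit: d2 := 7/5
  d6 = d3/3 = 1
  d7 = d5 + d3 = 17/3
  d8 = d7/2 = 17/6
  d9 = 5 - d2 = 18/5
  d10 = d3 - d7 = -8/3
  d11 = d1*5 - d9*5 = 59/2
  d12 = d2/3 + d7/2 - d10 = 179/30
Walk from origin (0, 0):
  seg 1: up by d6 = 1 → (0, 1)
  seg 2: down by d12 = 179/30 → (0, -149/30)
  seg 3: up by d11 = 59/2 → (0, 368/15)
  seg 4: left by d5 = 8/3 → (-8/3, 368/15)
  seg 5: up by d11 = 59/2 → (-8/3, 1621/30)
  seg 6: right by d9 = 18/5 → (14/15, 1621/30)
  seg 7: right by d3 = 3 → (59/15, 1621/30)
  seg 8: up by d10 = -8/3 → (59/15, 1541/30)

d6 = 1
d7 = 17/3
d8 = 17/6
d9 = 18/5
d10 = -8/3
d11 = 59/2
d12 = 179/30
endpoint = (59/15, 1541/30)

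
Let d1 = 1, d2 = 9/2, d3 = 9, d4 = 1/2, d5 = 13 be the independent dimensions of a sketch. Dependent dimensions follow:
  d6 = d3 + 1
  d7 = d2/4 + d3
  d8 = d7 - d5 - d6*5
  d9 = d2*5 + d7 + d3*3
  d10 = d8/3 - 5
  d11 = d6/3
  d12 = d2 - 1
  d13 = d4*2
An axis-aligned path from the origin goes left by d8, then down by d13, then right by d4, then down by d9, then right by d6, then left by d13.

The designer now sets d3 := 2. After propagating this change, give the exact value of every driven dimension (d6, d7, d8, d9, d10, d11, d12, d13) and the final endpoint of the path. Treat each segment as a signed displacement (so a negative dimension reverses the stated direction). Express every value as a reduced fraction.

Apply edit: d3 := 2
  d6 = d3 + 1 = 3
  d7 = d2/4 + d3 = 25/8
  d8 = d7 - d5 - d6*5 = -199/8
  d9 = d2*5 + d7 + d3*3 = 253/8
  d10 = d8/3 - 5 = -319/24
  d11 = d6/3 = 1
  d12 = d2 - 1 = 7/2
  d13 = d4*2 = 1
Walk from origin (0, 0):
  seg 1: left by d8 = -199/8 → (199/8, 0)
  seg 2: down by d13 = 1 → (199/8, -1)
  seg 3: right by d4 = 1/2 → (203/8, -1)
  seg 4: down by d9 = 253/8 → (203/8, -261/8)
  seg 5: right by d6 = 3 → (227/8, -261/8)
  seg 6: left by d13 = 1 → (219/8, -261/8)

d6 = 3
d7 = 25/8
d8 = -199/8
d9 = 253/8
d10 = -319/24
d11 = 1
d12 = 7/2
d13 = 1
endpoint = (219/8, -261/8)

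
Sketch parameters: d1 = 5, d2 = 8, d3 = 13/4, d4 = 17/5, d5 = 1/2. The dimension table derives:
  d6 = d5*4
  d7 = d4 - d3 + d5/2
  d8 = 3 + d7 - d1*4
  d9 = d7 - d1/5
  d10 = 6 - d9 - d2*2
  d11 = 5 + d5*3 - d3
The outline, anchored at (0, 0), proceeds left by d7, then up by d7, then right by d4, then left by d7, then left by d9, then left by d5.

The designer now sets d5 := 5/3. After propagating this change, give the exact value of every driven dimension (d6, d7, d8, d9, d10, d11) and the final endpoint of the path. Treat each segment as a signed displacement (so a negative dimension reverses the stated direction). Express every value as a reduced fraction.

d6 = 20/3
d7 = 59/60
d8 = -961/60
d9 = -1/60
d10 = -599/60
d11 = 27/4
endpoint = (-13/60, 59/60)

Apply edit: d5 := 5/3
  d6 = d5*4 = 20/3
  d7 = d4 - d3 + d5/2 = 59/60
  d8 = 3 + d7 - d1*4 = -961/60
  d9 = d7 - d1/5 = -1/60
  d10 = 6 - d9 - d2*2 = -599/60
  d11 = 5 + d5*3 - d3 = 27/4
Walk from origin (0, 0):
  seg 1: left by d7 = 59/60 → (-59/60, 0)
  seg 2: up by d7 = 59/60 → (-59/60, 59/60)
  seg 3: right by d4 = 17/5 → (29/12, 59/60)
  seg 4: left by d7 = 59/60 → (43/30, 59/60)
  seg 5: left by d9 = -1/60 → (29/20, 59/60)
  seg 6: left by d5 = 5/3 → (-13/60, 59/60)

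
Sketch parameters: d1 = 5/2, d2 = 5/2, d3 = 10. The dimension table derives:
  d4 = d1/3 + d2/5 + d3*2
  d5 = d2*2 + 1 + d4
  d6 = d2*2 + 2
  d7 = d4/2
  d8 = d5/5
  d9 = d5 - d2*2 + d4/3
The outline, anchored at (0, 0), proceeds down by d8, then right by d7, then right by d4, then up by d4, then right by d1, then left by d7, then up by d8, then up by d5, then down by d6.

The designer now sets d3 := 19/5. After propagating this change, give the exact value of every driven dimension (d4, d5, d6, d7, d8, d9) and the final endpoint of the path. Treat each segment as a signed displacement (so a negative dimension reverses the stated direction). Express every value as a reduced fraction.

d4 = 134/15
d5 = 224/15
d6 = 7
d7 = 67/15
d8 = 224/75
d9 = 581/45
endpoint = (343/30, 253/15)

Apply edit: d3 := 19/5
  d4 = d1/3 + d2/5 + d3*2 = 134/15
  d5 = d2*2 + 1 + d4 = 224/15
  d6 = d2*2 + 2 = 7
  d7 = d4/2 = 67/15
  d8 = d5/5 = 224/75
  d9 = d5 - d2*2 + d4/3 = 581/45
Walk from origin (0, 0):
  seg 1: down by d8 = 224/75 → (0, -224/75)
  seg 2: right by d7 = 67/15 → (67/15, -224/75)
  seg 3: right by d4 = 134/15 → (67/5, -224/75)
  seg 4: up by d4 = 134/15 → (67/5, 446/75)
  seg 5: right by d1 = 5/2 → (159/10, 446/75)
  seg 6: left by d7 = 67/15 → (343/30, 446/75)
  seg 7: up by d8 = 224/75 → (343/30, 134/15)
  seg 8: up by d5 = 224/15 → (343/30, 358/15)
  seg 9: down by d6 = 7 → (343/30, 253/15)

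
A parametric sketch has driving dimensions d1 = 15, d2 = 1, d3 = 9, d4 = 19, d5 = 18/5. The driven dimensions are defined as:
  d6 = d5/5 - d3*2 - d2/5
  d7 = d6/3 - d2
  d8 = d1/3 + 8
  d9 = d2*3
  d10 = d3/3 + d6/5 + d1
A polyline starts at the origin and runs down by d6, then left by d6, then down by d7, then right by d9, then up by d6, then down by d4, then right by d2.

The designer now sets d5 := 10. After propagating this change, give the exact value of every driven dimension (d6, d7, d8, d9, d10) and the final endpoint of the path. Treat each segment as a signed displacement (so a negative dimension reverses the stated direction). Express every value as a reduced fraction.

Apply edit: d5 := 10
  d6 = d5/5 - d3*2 - d2/5 = -81/5
  d7 = d6/3 - d2 = -32/5
  d8 = d1/3 + 8 = 13
  d9 = d2*3 = 3
  d10 = d3/3 + d6/5 + d1 = 369/25
Walk from origin (0, 0):
  seg 1: down by d6 = -81/5 → (0, 81/5)
  seg 2: left by d6 = -81/5 → (81/5, 81/5)
  seg 3: down by d7 = -32/5 → (81/5, 113/5)
  seg 4: right by d9 = 3 → (96/5, 113/5)
  seg 5: up by d6 = -81/5 → (96/5, 32/5)
  seg 6: down by d4 = 19 → (96/5, -63/5)
  seg 7: right by d2 = 1 → (101/5, -63/5)

d6 = -81/5
d7 = -32/5
d8 = 13
d9 = 3
d10 = 369/25
endpoint = (101/5, -63/5)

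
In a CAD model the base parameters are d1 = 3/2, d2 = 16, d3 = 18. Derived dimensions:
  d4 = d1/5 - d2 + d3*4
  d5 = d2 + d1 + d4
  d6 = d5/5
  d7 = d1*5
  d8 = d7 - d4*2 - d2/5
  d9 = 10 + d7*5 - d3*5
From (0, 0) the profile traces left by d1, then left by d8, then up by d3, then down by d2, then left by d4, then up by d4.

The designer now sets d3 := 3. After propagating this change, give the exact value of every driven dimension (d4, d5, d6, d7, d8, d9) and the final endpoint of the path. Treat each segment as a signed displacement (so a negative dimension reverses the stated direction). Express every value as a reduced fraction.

d4 = -37/10
d5 = 69/5
d6 = 69/25
d7 = 15/2
d8 = 117/10
d9 = 65/2
endpoint = (-19/2, -167/10)

Apply edit: d3 := 3
  d4 = d1/5 - d2 + d3*4 = -37/10
  d5 = d2 + d1 + d4 = 69/5
  d6 = d5/5 = 69/25
  d7 = d1*5 = 15/2
  d8 = d7 - d4*2 - d2/5 = 117/10
  d9 = 10 + d7*5 - d3*5 = 65/2
Walk from origin (0, 0):
  seg 1: left by d1 = 3/2 → (-3/2, 0)
  seg 2: left by d8 = 117/10 → (-66/5, 0)
  seg 3: up by d3 = 3 → (-66/5, 3)
  seg 4: down by d2 = 16 → (-66/5, -13)
  seg 5: left by d4 = -37/10 → (-19/2, -13)
  seg 6: up by d4 = -37/10 → (-19/2, -167/10)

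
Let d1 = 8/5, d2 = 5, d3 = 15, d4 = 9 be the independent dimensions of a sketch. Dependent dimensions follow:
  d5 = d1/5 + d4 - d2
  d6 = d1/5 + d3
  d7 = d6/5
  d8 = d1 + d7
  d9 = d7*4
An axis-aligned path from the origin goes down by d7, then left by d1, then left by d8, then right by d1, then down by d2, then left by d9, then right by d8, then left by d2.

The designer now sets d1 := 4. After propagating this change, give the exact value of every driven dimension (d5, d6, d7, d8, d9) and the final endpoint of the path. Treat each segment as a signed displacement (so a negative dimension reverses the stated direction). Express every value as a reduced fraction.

d5 = 24/5
d6 = 79/5
d7 = 79/25
d8 = 179/25
d9 = 316/25
endpoint = (-441/25, -204/25)

Apply edit: d1 := 4
  d5 = d1/5 + d4 - d2 = 24/5
  d6 = d1/5 + d3 = 79/5
  d7 = d6/5 = 79/25
  d8 = d1 + d7 = 179/25
  d9 = d7*4 = 316/25
Walk from origin (0, 0):
  seg 1: down by d7 = 79/25 → (0, -79/25)
  seg 2: left by d1 = 4 → (-4, -79/25)
  seg 3: left by d8 = 179/25 → (-279/25, -79/25)
  seg 4: right by d1 = 4 → (-179/25, -79/25)
  seg 5: down by d2 = 5 → (-179/25, -204/25)
  seg 6: left by d9 = 316/25 → (-99/5, -204/25)
  seg 7: right by d8 = 179/25 → (-316/25, -204/25)
  seg 8: left by d2 = 5 → (-441/25, -204/25)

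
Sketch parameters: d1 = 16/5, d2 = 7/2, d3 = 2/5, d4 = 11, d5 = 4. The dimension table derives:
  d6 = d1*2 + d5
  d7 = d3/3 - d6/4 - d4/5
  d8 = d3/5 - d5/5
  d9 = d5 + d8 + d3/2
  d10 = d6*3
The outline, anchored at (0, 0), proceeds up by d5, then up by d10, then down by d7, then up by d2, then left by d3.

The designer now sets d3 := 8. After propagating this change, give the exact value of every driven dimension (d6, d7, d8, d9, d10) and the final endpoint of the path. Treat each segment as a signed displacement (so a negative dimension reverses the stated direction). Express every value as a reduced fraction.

Apply edit: d3 := 8
  d6 = d1*2 + d5 = 52/5
  d7 = d3/3 - d6/4 - d4/5 = -32/15
  d8 = d3/5 - d5/5 = 4/5
  d9 = d5 + d8 + d3/2 = 44/5
  d10 = d6*3 = 156/5
Walk from origin (0, 0):
  seg 1: up by d5 = 4 → (0, 4)
  seg 2: up by d10 = 156/5 → (0, 176/5)
  seg 3: down by d7 = -32/15 → (0, 112/3)
  seg 4: up by d2 = 7/2 → (0, 245/6)
  seg 5: left by d3 = 8 → (-8, 245/6)

d6 = 52/5
d7 = -32/15
d8 = 4/5
d9 = 44/5
d10 = 156/5
endpoint = (-8, 245/6)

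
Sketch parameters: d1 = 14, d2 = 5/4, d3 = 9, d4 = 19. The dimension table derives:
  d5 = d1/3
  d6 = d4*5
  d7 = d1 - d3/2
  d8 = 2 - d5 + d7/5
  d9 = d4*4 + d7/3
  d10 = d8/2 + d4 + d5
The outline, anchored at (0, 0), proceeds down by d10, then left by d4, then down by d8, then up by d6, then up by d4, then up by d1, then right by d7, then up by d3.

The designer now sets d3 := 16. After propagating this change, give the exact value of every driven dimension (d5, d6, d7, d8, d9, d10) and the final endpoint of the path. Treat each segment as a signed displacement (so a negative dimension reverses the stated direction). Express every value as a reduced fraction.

d5 = 14/3
d6 = 95
d7 = 6
d8 = -22/15
d9 = 78
d10 = 344/15
endpoint = (-13, 1838/15)

Apply edit: d3 := 16
  d5 = d1/3 = 14/3
  d6 = d4*5 = 95
  d7 = d1 - d3/2 = 6
  d8 = 2 - d5 + d7/5 = -22/15
  d9 = d4*4 + d7/3 = 78
  d10 = d8/2 + d4 + d5 = 344/15
Walk from origin (0, 0):
  seg 1: down by d10 = 344/15 → (0, -344/15)
  seg 2: left by d4 = 19 → (-19, -344/15)
  seg 3: down by d8 = -22/15 → (-19, -322/15)
  seg 4: up by d6 = 95 → (-19, 1103/15)
  seg 5: up by d4 = 19 → (-19, 1388/15)
  seg 6: up by d1 = 14 → (-19, 1598/15)
  seg 7: right by d7 = 6 → (-13, 1598/15)
  seg 8: up by d3 = 16 → (-13, 1838/15)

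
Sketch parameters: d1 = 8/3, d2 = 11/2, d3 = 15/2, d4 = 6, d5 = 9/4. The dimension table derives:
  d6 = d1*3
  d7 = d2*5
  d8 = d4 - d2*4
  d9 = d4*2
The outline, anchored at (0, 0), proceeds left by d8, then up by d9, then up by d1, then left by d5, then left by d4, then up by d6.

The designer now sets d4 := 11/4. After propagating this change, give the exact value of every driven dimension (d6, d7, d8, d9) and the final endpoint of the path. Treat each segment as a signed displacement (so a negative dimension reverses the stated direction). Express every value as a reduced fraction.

d6 = 8
d7 = 55/2
d8 = -77/4
d9 = 11/2
endpoint = (57/4, 97/6)

Apply edit: d4 := 11/4
  d6 = d1*3 = 8
  d7 = d2*5 = 55/2
  d8 = d4 - d2*4 = -77/4
  d9 = d4*2 = 11/2
Walk from origin (0, 0):
  seg 1: left by d8 = -77/4 → (77/4, 0)
  seg 2: up by d9 = 11/2 → (77/4, 11/2)
  seg 3: up by d1 = 8/3 → (77/4, 49/6)
  seg 4: left by d5 = 9/4 → (17, 49/6)
  seg 5: left by d4 = 11/4 → (57/4, 49/6)
  seg 6: up by d6 = 8 → (57/4, 97/6)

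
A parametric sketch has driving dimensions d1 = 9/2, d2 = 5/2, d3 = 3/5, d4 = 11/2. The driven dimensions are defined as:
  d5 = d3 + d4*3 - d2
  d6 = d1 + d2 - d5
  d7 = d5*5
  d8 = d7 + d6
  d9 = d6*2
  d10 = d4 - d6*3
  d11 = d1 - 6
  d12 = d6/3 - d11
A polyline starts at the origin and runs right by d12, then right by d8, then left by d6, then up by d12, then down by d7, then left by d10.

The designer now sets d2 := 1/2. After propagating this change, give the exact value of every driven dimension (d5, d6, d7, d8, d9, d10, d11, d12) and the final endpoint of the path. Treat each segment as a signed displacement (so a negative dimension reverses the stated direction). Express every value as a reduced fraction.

d5 = 83/5
d6 = -58/5
d7 = 83
d8 = 357/5
d9 = -116/5
d10 = 403/10
d11 = -3/2
d12 = -71/30
endpoint = (121/3, -2561/30)

Apply edit: d2 := 1/2
  d5 = d3 + d4*3 - d2 = 83/5
  d6 = d1 + d2 - d5 = -58/5
  d7 = d5*5 = 83
  d8 = d7 + d6 = 357/5
  d9 = d6*2 = -116/5
  d10 = d4 - d6*3 = 403/10
  d11 = d1 - 6 = -3/2
  d12 = d6/3 - d11 = -71/30
Walk from origin (0, 0):
  seg 1: right by d12 = -71/30 → (-71/30, 0)
  seg 2: right by d8 = 357/5 → (2071/30, 0)
  seg 3: left by d6 = -58/5 → (2419/30, 0)
  seg 4: up by d12 = -71/30 → (2419/30, -71/30)
  seg 5: down by d7 = 83 → (2419/30, -2561/30)
  seg 6: left by d10 = 403/10 → (121/3, -2561/30)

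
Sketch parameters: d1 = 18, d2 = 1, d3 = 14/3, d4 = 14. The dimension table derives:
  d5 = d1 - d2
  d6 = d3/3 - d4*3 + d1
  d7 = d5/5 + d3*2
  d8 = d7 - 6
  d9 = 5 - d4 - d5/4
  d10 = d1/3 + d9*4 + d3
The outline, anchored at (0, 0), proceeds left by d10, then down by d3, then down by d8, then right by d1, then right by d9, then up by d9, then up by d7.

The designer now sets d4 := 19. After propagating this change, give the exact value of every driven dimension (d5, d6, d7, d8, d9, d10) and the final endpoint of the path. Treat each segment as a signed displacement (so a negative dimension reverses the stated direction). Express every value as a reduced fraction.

Apply edit: d4 := 19
  d5 = d1 - d2 = 17
  d6 = d3/3 - d4*3 + d1 = -337/9
  d7 = d5/5 + d3*2 = 191/15
  d8 = d7 - 6 = 101/15
  d9 = 5 - d4 - d5/4 = -73/4
  d10 = d1/3 + d9*4 + d3 = -187/3
Walk from origin (0, 0):
  seg 1: left by d10 = -187/3 → (187/3, 0)
  seg 2: down by d3 = 14/3 → (187/3, -14/3)
  seg 3: down by d8 = 101/15 → (187/3, -57/5)
  seg 4: right by d1 = 18 → (241/3, -57/5)
  seg 5: right by d9 = -73/4 → (745/12, -57/5)
  seg 6: up by d9 = -73/4 → (745/12, -593/20)
  seg 7: up by d7 = 191/15 → (745/12, -203/12)

d5 = 17
d6 = -337/9
d7 = 191/15
d8 = 101/15
d9 = -73/4
d10 = -187/3
endpoint = (745/12, -203/12)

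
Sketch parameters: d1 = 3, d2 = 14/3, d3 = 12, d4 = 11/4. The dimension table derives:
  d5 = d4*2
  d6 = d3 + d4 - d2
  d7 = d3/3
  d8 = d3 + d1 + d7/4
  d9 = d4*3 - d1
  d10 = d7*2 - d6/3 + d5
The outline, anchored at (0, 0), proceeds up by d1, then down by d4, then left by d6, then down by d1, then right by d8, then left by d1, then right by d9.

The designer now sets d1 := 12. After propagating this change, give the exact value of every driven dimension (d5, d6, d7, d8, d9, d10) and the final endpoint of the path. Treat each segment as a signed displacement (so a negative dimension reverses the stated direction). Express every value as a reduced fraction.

d5 = 11/2
d6 = 121/12
d7 = 4
d8 = 25
d9 = -15/4
d10 = 365/36
endpoint = (-5/6, -11/4)

Apply edit: d1 := 12
  d5 = d4*2 = 11/2
  d6 = d3 + d4 - d2 = 121/12
  d7 = d3/3 = 4
  d8 = d3 + d1 + d7/4 = 25
  d9 = d4*3 - d1 = -15/4
  d10 = d7*2 - d6/3 + d5 = 365/36
Walk from origin (0, 0):
  seg 1: up by d1 = 12 → (0, 12)
  seg 2: down by d4 = 11/4 → (0, 37/4)
  seg 3: left by d6 = 121/12 → (-121/12, 37/4)
  seg 4: down by d1 = 12 → (-121/12, -11/4)
  seg 5: right by d8 = 25 → (179/12, -11/4)
  seg 6: left by d1 = 12 → (35/12, -11/4)
  seg 7: right by d9 = -15/4 → (-5/6, -11/4)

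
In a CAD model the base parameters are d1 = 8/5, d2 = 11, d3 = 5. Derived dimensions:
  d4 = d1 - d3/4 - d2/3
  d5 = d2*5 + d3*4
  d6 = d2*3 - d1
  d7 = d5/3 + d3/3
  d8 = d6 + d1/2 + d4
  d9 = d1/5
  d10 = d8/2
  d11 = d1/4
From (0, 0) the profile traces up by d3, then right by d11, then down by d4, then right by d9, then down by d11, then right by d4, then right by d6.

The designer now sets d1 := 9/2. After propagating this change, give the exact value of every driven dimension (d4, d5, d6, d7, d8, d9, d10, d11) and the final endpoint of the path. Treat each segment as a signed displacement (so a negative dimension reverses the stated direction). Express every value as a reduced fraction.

Apply edit: d1 := 9/2
  d4 = d1 - d3/4 - d2/3 = -5/12
  d5 = d2*5 + d3*4 = 75
  d6 = d2*3 - d1 = 57/2
  d7 = d5/3 + d3/3 = 80/3
  d8 = d6 + d1/2 + d4 = 91/3
  d9 = d1/5 = 9/10
  d10 = d8/2 = 91/6
  d11 = d1/4 = 9/8
Walk from origin (0, 0):
  seg 1: up by d3 = 5 → (0, 5)
  seg 2: right by d11 = 9/8 → (9/8, 5)
  seg 3: down by d4 = -5/12 → (9/8, 65/12)
  seg 4: right by d9 = 9/10 → (81/40, 65/12)
  seg 5: down by d11 = 9/8 → (81/40, 103/24)
  seg 6: right by d4 = -5/12 → (193/120, 103/24)
  seg 7: right by d6 = 57/2 → (3613/120, 103/24)

d4 = -5/12
d5 = 75
d6 = 57/2
d7 = 80/3
d8 = 91/3
d9 = 9/10
d10 = 91/6
d11 = 9/8
endpoint = (3613/120, 103/24)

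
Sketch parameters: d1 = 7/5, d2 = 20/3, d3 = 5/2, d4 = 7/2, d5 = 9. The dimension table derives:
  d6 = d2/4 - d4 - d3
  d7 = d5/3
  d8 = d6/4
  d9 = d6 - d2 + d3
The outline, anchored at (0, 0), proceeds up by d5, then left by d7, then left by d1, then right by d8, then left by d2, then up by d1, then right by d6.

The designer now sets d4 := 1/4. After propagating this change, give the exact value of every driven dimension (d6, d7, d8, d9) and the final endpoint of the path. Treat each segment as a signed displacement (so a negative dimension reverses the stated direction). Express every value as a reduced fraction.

Apply edit: d4 := 1/4
  d6 = d2/4 - d4 - d3 = -13/12
  d7 = d5/3 = 3
  d8 = d6/4 = -13/48
  d9 = d6 - d2 + d3 = -21/4
Walk from origin (0, 0):
  seg 1: up by d5 = 9 → (0, 9)
  seg 2: left by d7 = 3 → (-3, 9)
  seg 3: left by d1 = 7/5 → (-22/5, 9)
  seg 4: right by d8 = -13/48 → (-1121/240, 9)
  seg 5: left by d2 = 20/3 → (-907/80, 9)
  seg 6: up by d1 = 7/5 → (-907/80, 52/5)
  seg 7: right by d6 = -13/12 → (-2981/240, 52/5)

d6 = -13/12
d7 = 3
d8 = -13/48
d9 = -21/4
endpoint = (-2981/240, 52/5)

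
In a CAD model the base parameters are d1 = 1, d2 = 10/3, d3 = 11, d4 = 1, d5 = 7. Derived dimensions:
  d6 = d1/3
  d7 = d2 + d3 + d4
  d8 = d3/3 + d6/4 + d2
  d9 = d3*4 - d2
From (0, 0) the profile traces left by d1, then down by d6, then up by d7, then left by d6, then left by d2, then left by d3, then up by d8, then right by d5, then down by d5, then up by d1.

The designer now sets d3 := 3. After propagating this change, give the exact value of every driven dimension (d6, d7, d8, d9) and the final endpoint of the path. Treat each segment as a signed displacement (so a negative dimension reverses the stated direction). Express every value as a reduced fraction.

d6 = 1/3
d7 = 22/3
d8 = 53/12
d9 = 26/3
endpoint = (-2/3, 65/12)

Apply edit: d3 := 3
  d6 = d1/3 = 1/3
  d7 = d2 + d3 + d4 = 22/3
  d8 = d3/3 + d6/4 + d2 = 53/12
  d9 = d3*4 - d2 = 26/3
Walk from origin (0, 0):
  seg 1: left by d1 = 1 → (-1, 0)
  seg 2: down by d6 = 1/3 → (-1, -1/3)
  seg 3: up by d7 = 22/3 → (-1, 7)
  seg 4: left by d6 = 1/3 → (-4/3, 7)
  seg 5: left by d2 = 10/3 → (-14/3, 7)
  seg 6: left by d3 = 3 → (-23/3, 7)
  seg 7: up by d8 = 53/12 → (-23/3, 137/12)
  seg 8: right by d5 = 7 → (-2/3, 137/12)
  seg 9: down by d5 = 7 → (-2/3, 53/12)
  seg 10: up by d1 = 1 → (-2/3, 65/12)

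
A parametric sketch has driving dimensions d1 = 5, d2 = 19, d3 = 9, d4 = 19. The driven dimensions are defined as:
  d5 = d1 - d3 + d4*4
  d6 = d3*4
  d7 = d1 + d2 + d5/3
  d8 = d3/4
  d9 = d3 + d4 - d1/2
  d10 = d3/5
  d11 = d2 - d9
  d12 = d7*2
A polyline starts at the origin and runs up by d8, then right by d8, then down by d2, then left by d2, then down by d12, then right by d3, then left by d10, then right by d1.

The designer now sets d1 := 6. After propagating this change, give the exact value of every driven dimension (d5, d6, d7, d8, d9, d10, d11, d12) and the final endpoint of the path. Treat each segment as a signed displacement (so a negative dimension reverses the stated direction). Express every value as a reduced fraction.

Apply edit: d1 := 6
  d5 = d1 - d3 + d4*4 = 73
  d6 = d3*4 = 36
  d7 = d1 + d2 + d5/3 = 148/3
  d8 = d3/4 = 9/4
  d9 = d3 + d4 - d1/2 = 25
  d10 = d3/5 = 9/5
  d11 = d2 - d9 = -6
  d12 = d7*2 = 296/3
Walk from origin (0, 0):
  seg 1: up by d8 = 9/4 → (0, 9/4)
  seg 2: right by d8 = 9/4 → (9/4, 9/4)
  seg 3: down by d2 = 19 → (9/4, -67/4)
  seg 4: left by d2 = 19 → (-67/4, -67/4)
  seg 5: down by d12 = 296/3 → (-67/4, -1385/12)
  seg 6: right by d3 = 9 → (-31/4, -1385/12)
  seg 7: left by d10 = 9/5 → (-191/20, -1385/12)
  seg 8: right by d1 = 6 → (-71/20, -1385/12)

d5 = 73
d6 = 36
d7 = 148/3
d8 = 9/4
d9 = 25
d10 = 9/5
d11 = -6
d12 = 296/3
endpoint = (-71/20, -1385/12)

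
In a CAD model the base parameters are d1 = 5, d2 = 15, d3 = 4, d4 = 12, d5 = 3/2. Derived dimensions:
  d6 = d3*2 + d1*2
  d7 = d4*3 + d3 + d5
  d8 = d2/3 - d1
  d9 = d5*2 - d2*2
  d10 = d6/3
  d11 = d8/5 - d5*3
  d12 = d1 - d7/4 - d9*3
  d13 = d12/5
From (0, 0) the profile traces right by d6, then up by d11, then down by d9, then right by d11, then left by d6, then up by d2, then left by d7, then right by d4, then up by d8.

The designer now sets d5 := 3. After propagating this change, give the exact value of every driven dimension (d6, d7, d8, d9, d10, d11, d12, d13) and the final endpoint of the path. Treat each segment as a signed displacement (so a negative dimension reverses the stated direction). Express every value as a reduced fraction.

d6 = 18
d7 = 43
d8 = 0
d9 = -24
d10 = 6
d11 = -9
d12 = 265/4
d13 = 53/4
endpoint = (-40, 30)

Apply edit: d5 := 3
  d6 = d3*2 + d1*2 = 18
  d7 = d4*3 + d3 + d5 = 43
  d8 = d2/3 - d1 = 0
  d9 = d5*2 - d2*2 = -24
  d10 = d6/3 = 6
  d11 = d8/5 - d5*3 = -9
  d12 = d1 - d7/4 - d9*3 = 265/4
  d13 = d12/5 = 53/4
Walk from origin (0, 0):
  seg 1: right by d6 = 18 → (18, 0)
  seg 2: up by d11 = -9 → (18, -9)
  seg 3: down by d9 = -24 → (18, 15)
  seg 4: right by d11 = -9 → (9, 15)
  seg 5: left by d6 = 18 → (-9, 15)
  seg 6: up by d2 = 15 → (-9, 30)
  seg 7: left by d7 = 43 → (-52, 30)
  seg 8: right by d4 = 12 → (-40, 30)
  seg 9: up by d8 = 0 → (-40, 30)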